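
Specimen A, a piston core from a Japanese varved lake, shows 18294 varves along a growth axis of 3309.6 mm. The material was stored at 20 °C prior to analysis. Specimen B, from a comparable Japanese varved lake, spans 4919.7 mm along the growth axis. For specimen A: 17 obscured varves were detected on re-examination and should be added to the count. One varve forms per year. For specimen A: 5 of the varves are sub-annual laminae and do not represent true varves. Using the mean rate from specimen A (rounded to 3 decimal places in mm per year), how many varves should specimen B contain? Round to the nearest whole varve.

27181 varves

Specimen A: true varve count = 18294 − 5 + 17 = 18306.
A: Mean rate = 3309.6 mm / 18306 years ≈ 0.181 mm/yr.
Specimen B: 4919.7 mm / 0.181 mm per year = 27180.66 years ≈ 27181 varves.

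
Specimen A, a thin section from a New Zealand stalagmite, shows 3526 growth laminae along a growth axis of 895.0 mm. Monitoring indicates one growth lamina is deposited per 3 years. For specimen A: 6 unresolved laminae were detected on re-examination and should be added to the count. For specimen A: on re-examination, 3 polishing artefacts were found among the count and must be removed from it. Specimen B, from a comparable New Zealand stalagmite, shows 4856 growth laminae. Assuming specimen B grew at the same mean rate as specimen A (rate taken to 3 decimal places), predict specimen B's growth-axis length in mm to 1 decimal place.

1238.3 mm

Specimen A: adjusted count: 3526 − 3 + 6 = 3529 growth laminae.
Specimen A: 3529 growth laminae at 3 years each span 3529 × 3 = 10587 years.
A: Mean rate = 895.0 mm / 10587 years ≈ 0.085 mm/yr.
Specimen B: multiplying by 3 years per growth lamina: 4856 × 3 = 14568 years. Length of B = 0.085 × 14568 = 1238.3 mm.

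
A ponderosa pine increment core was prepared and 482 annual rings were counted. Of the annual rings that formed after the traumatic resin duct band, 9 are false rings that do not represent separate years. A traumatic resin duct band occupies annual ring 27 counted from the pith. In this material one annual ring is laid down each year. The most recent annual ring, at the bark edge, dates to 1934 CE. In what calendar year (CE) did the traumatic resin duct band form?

482 − 27 = 455 annual rings lie beyond the traumatic resin duct band toward the bark edge.
Excluding 9 false annual rings: 455 − 9 = 446.
Counting back 446 years from 1934 CE places the traumatic resin duct band in 1934 − 446 = 1488 CE.

1488 CE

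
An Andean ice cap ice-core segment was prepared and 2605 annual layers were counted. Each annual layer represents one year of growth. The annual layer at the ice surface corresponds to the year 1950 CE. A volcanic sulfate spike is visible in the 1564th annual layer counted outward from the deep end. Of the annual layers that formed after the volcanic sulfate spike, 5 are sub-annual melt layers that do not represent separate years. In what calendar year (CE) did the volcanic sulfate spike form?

2605 − 1564 = 1041 annual layers lie beyond the volcanic sulfate spike toward the ice surface.
Removing the 5 false annual layers leaves 1041 − 5 = 1036 true annual layers beyond the volcanic sulfate spike.
1950 − 1036 = 914 CE.

914 CE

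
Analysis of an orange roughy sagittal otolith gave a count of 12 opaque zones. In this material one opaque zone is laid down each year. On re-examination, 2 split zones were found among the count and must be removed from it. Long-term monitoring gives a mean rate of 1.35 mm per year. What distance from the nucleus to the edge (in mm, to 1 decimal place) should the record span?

After corrections the count is 12 − 2 = 10 opaque zones.
10 years at 1.35 mm/year gives 1.35 × 10 = 13.5 mm.

13.5 mm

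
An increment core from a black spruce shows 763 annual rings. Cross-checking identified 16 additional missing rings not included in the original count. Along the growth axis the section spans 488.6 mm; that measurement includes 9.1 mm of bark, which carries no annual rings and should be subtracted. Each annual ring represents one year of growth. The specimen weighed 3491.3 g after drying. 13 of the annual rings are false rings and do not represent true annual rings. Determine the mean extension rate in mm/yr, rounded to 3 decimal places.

0.626 mm/yr

Adjusted count: 763 − 13 + 16 = 766 annual rings.
Removing the 9.1 mm offcut leaves 488.6 − 9.1 = 479.5 mm.
479.5 mm over 766 years gives 479.5 / 766 ≈ 0.626 mm/yr.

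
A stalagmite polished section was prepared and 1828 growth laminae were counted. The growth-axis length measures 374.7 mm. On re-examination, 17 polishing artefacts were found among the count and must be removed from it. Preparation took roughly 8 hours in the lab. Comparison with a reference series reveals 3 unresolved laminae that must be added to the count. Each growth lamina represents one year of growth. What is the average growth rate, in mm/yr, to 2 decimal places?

True growth lamina count = 1828 − 17 + 3 = 1814.
Mean rate = 374.7 mm / 1814 years ≈ 0.21 mm/yr.

0.21 mm/yr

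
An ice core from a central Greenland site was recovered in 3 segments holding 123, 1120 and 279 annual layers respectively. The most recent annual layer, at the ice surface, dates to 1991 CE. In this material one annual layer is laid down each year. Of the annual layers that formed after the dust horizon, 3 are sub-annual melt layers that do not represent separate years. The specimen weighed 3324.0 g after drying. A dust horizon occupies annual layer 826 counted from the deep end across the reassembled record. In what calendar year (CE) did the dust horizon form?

Total annual layers = 123 + 1120 + 279 = 1522.
The dust horizon sits at annual layer 826 from the deep end, so 1522 − 826 = 696 annual layers formed after it.
Removing the 3 false annual layers leaves 696 − 3 = 693 true annual layers beyond the dust horizon.
Counting back 693 years from 1991 CE places the dust horizon in 1991 − 693 = 1298 CE.

1298 CE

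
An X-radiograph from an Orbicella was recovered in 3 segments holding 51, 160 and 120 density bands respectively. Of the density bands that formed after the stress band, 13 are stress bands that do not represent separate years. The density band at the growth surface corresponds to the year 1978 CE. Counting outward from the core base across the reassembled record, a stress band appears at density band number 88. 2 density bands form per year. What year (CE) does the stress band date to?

Total density bands = 51 + 160 + 120 = 331.
Between density band 88 and the growth surface there are 331 − 88 = 243 density bands.
243 − 13 false = 230 true density bands after the stress band.
Dividing by 2 density bands per year: 230 / 2 = 115 years.
Counting back 115 years from 1978 CE places the stress band in 1978 − 115 = 1863 CE.

1863 CE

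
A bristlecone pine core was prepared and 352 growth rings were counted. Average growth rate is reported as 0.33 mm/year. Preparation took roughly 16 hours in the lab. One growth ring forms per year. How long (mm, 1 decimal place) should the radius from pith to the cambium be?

352 years of growth are recorded.
Predicted length = 0.33 mm/year × 352 years = 116.2 mm.

116.2 mm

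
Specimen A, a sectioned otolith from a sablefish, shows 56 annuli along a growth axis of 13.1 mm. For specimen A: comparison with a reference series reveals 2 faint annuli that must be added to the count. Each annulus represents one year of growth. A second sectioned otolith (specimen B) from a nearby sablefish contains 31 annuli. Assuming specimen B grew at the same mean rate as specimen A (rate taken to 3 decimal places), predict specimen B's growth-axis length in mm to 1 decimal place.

7.0 mm

Specimen A: true annulus count = 56 + 2 = 58.
A: Mean rate = 13.1 mm / 58 years ≈ 0.226 mm/year.
For B, 0.226 mm/year × 31 years = 7.0 mm.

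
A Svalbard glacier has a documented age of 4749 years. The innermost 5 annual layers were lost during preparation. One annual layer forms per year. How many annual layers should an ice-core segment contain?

At one annual layer per year, 4749 years correspond to 4749 annual layers.
Less the 5 uncaptured annual layers: 4749 − 5 = 4744.

4744 annual layers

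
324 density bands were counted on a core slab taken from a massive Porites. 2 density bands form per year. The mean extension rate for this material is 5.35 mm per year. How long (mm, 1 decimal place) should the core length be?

With 2 density bands per year, 324 / 2 = 162 years.
Predicted length = 5.35 mm/year × 162 years = 866.7 mm.

866.7 mm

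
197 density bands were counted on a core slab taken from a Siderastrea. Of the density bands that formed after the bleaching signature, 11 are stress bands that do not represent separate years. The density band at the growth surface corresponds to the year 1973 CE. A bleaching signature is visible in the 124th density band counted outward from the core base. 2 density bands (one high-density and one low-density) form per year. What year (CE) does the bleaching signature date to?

1942 CE

Between density band 124 and the growth surface there are 197 − 124 = 73 density bands.
Removing the 11 false density bands leaves 73 − 11 = 62 true density bands beyond the bleaching signature.
62 density bands at 2 per year is 62 / 2 = 31 years.
The density band at the growth surface is 1973 CE, so the bleaching signature dates to 1973 − 31 = 1942 CE.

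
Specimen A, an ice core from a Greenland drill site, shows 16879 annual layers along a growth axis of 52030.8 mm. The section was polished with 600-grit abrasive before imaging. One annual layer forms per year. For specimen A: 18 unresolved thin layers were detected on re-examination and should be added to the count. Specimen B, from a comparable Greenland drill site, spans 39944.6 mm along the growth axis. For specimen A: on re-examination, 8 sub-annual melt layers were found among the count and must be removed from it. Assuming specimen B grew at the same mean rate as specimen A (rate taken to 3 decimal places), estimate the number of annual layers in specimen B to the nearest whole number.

Specimen A: true annual layer count = 16879 − 8 + 18 = 16889.
A: Extension rate ≈ 52030.8 / 16889 = 3.081 mm per year.
Specimen B: 39944.6 mm / 3.081 mm per year = 12964.82 years ≈ 12965 annual layers.

12965 annual layers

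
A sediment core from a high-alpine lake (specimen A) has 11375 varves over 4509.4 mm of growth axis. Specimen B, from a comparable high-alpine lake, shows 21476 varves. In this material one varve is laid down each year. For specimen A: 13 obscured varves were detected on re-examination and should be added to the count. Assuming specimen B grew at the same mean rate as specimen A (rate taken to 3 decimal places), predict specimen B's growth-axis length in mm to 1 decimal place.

8504.5 mm

Specimen A: correcting the raw count gives 11375 + 13 = 11388 true varves.
A: Extension rate ≈ 4509.4 / 11388 = 0.396 mm/year.
B's length ≈ 0.396 × 21476 = 8504.5 mm.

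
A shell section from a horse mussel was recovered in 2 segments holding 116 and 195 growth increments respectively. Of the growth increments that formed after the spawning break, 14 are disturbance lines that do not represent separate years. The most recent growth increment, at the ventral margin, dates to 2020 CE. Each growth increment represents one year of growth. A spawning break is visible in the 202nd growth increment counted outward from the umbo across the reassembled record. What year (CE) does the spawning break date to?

Total growth increments = 116 + 195 = 311.
Between growth increment 202 and the ventral margin there are 311 − 202 = 109 growth increments.
Excluding 14 false growth increments: 109 − 14 = 95.
2020 − 95 = 1925 CE.

1925 CE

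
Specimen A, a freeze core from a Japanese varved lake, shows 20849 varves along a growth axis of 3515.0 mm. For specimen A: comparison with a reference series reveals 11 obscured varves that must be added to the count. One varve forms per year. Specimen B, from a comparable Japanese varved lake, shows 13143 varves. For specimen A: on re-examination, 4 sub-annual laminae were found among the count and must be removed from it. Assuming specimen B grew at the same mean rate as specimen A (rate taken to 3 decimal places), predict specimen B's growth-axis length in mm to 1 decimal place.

Specimen A: true varve count = 20849 − 4 + 11 = 20856.
A: Mean rate = 3515.0 mm / 20856 years ≈ 0.169 mm/yr.
For B, 0.169 mm/year × 13143 years = 2221.2 mm.

2221.2 mm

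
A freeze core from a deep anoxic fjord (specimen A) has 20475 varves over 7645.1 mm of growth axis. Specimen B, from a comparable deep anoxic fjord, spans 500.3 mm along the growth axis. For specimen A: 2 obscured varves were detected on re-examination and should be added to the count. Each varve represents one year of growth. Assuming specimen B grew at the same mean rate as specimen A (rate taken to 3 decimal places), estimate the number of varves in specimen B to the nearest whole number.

Specimen A: true varve count = 20475 + 2 = 20477.
A: Mean rate = 7645.1 mm / 20477 years ≈ 0.373 mm/yr.
Specimen B: 500.3 mm / 0.373 mm per year = 1341.29 years ≈ 1341 varves.

1341 varves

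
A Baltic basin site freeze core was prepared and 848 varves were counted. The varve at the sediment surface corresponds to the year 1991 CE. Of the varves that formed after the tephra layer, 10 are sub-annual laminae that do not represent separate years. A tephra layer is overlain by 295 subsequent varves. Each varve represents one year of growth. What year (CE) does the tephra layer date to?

There are 295 varves younger than the tephra layer.
295 − 10 false = 285 true varves after the tephra layer.
1991 − 285 = 1706 CE.

1706 CE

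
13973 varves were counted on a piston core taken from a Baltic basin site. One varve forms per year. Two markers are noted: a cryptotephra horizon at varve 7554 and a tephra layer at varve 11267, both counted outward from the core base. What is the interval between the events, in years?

3713 years

Separation: 11267 − 7554 = 3713 varves.
At one varve per year, 3713 years elapsed between them.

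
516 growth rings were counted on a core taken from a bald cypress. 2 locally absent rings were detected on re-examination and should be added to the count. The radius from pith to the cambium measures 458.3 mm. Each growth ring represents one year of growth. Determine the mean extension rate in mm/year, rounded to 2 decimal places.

0.88 mm/year

True growth ring count = 516 + 2 = 518.
Extension rate ≈ 458.3 / 518 = 0.88 mm/year.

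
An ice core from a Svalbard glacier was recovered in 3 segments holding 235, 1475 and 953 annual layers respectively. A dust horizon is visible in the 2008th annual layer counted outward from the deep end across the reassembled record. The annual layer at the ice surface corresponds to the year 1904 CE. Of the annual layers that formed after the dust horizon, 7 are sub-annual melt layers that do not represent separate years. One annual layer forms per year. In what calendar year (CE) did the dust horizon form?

1256 CE

Total annual layers = 235 + 1475 + 953 = 2663.
Between annual layer 2008 and the ice surface there are 2663 − 2008 = 655 annual layers.
Removing the 7 false annual layers leaves 655 − 7 = 648 true annual layers beyond the dust horizon.
Counting back 648 years from 1904 CE places the dust horizon in 1904 − 648 = 1256 CE.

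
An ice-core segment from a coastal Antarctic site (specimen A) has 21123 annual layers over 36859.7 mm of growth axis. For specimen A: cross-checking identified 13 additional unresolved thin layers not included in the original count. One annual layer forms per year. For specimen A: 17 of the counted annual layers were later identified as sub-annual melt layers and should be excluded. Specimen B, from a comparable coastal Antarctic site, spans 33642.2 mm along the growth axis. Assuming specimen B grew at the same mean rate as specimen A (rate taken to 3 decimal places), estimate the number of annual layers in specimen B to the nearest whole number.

Specimen A: after corrections the count is 21123 − 17 + 13 = 21119 annual layers.
A: Mean rate = 36859.7 mm / 21119 years ≈ 1.745 mm/year.
B spans 33642.2 / 1.745 = 19279.20 years ≈ 19279 annual layers.

19279 annual layers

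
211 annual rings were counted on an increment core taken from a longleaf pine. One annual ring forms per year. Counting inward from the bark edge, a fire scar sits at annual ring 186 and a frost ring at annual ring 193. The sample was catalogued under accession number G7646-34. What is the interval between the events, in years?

193 − 186 = 7 annual rings lie between the two events.
At one annual ring per year, 7 years elapsed between them.

7 yr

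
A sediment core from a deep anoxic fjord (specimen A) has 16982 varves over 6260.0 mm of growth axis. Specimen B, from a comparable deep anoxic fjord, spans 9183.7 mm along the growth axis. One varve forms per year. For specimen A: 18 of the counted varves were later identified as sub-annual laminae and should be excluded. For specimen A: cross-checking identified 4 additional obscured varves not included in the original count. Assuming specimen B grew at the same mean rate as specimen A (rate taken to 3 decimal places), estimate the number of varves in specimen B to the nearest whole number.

Specimen A: true varve count = 16982 − 18 + 4 = 16968.
A: Extension rate ≈ 6260.0 / 16968 = 0.369 mm/year.
For B, 9183.7 / 0.369 = 24888.08 years ≈ 24888 varves.

24888 varves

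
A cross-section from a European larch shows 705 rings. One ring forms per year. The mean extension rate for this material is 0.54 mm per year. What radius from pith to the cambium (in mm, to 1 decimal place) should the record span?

705 years of growth are recorded.
Predicted length = 0.54 mm/year × 705 years = 380.7 mm.

380.7 mm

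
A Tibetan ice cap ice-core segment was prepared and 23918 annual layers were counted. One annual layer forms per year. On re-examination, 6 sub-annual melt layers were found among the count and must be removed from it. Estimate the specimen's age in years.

After corrections the count is 23918 − 6 = 23912 annual layers.
With a one-to-one annual layer periodicity this is 23912 years.

23912 years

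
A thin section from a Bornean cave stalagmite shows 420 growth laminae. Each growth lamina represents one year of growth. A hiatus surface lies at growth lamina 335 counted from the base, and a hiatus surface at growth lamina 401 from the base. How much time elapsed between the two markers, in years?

401 − 335 = 66 growth laminae lie between the two events.
At one growth lamina per year, 66 years elapsed between them.

66 years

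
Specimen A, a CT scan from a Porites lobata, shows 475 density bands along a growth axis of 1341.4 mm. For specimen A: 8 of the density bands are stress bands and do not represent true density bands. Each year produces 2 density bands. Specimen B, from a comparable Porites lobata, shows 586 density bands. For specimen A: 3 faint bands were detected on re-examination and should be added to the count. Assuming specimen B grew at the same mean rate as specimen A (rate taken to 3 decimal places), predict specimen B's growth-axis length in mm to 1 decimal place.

Specimen A: adjusted count: 475 − 8 + 3 = 470 density bands.
Specimen A: dividing by 2 density bands per year: 470 / 2 = 235 years.
A: Extension rate ≈ 1341.4 / 235 = 5.708 mm/year.
Specimen B: with 2 density bands per year, 586 / 2 = 293 years. B's length ≈ 5.708 × 293 = 1672.4 mm.

1672.4 mm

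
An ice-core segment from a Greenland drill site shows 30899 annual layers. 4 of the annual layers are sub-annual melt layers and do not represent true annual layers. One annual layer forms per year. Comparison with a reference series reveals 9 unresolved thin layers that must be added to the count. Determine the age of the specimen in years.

30904 yr

Adjusted count: 30899 − 4 + 9 = 30904 annual layers.
One annual layer per year makes the duration 30904 years.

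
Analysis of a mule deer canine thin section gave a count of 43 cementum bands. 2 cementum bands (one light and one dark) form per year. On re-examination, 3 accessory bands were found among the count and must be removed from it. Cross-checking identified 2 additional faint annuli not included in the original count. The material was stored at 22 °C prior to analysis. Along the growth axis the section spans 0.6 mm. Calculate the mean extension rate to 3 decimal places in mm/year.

0.029 mm/year

Adjusted count: 43 − 3 + 2 = 42 cementum bands.
42 cementum bands at 2 per year is 42 / 2 = 21 years.
0.6 mm over 21 years gives 0.6 / 21 ≈ 0.029 mm/year.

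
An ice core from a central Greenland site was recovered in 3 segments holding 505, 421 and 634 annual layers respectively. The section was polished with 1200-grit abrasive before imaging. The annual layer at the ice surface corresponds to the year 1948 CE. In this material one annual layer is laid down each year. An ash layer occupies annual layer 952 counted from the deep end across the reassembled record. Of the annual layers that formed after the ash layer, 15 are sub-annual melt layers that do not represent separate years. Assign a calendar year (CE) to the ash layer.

Total annual layers = 505 + 421 + 634 = 1560.
Between annual layer 952 and the ice surface there are 1560 − 952 = 608 annual layers.
608 − 15 false = 593 true annual layers after the ash layer.
The annual layer at the ice surface is 1948 CE, so the ash layer dates to 1948 − 593 = 1355 CE.

1355 CE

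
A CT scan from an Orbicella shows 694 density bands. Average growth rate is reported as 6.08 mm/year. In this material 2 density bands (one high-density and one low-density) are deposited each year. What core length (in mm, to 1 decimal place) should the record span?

2109.8 mm

With 2 density bands per year, 694 / 2 = 347 years.
347 years at 6.08 mm/year gives 6.08 × 347 = 2109.8 mm.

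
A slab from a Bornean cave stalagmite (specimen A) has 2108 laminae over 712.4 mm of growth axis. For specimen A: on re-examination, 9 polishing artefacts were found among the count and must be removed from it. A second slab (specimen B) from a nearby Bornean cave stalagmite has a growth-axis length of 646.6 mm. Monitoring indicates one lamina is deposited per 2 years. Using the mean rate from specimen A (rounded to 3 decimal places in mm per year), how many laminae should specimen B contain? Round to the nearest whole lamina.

Specimen A: after corrections the count is 2108 − 9 = 2099 laminae.
Specimen A: multiplying by 2 years per lamina: 2099 × 2 = 4198 years.
A: Mean rate = 712.4 mm / 4198 years ≈ 0.170 mm/yr.
For B, 646.6 / 0.170 = 3803.53 years; at 2 years per lamina that is 3803.53 / 2 ≈ 1902 laminae.

1902 laminae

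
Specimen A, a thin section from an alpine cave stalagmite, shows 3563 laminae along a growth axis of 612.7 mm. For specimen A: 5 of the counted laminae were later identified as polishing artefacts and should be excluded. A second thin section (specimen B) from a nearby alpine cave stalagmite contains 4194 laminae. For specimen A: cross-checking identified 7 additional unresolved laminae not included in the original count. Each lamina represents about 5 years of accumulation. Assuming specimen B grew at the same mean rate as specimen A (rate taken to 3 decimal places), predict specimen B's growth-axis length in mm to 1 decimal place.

713.0 mm

Specimen A: adjusted count: 3563 − 5 + 7 = 3565 laminae.
Specimen A: at 5 years per lamina, 3565 × 5 = 17825 years.
A: Extension rate ≈ 612.7 / 17825 = 0.034 mm/year.
Specimen B: at 5 years per lamina, 4194 × 5 = 20970 years. Length of B = 0.034 × 20970 = 713.0 mm.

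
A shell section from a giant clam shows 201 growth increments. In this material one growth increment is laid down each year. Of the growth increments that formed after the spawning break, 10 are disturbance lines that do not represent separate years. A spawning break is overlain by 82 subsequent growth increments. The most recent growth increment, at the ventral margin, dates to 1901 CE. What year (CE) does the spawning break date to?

1829 CE

82 growth increments formed after the spawning break.
82 − 10 false = 72 true growth increments after the spawning break.
The growth increment at the ventral margin is 1901 CE, so the spawning break dates to 1901 − 72 = 1829 CE.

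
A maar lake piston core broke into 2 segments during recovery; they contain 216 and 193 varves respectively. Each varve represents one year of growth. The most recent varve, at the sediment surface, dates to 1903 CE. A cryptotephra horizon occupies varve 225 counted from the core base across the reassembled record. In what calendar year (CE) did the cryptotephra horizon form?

1719 CE

Total varves = 216 + 193 = 409.
Between varve 225 and the sediment surface there are 409 − 225 = 184 varves.
1903 − 184 = 1719 CE.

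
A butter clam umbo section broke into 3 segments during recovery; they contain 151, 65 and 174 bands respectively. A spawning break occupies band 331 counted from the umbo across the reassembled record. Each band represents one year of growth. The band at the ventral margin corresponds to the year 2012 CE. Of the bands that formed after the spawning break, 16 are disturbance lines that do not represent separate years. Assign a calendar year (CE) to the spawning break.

Total bands = 151 + 65 + 174 = 390.
Between band 331 and the ventral margin there are 390 − 331 = 59 bands.
59 − 16 false = 43 true bands after the spawning break.
Counting back 43 years from 2012 CE places the spawning break in 2012 − 43 = 1969 CE.

1969 CE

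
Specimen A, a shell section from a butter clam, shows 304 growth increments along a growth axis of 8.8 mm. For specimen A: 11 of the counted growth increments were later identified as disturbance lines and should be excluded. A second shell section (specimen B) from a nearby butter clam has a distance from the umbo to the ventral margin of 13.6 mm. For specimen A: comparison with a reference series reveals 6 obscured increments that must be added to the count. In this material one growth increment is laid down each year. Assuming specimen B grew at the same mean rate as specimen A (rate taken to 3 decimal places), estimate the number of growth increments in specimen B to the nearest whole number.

469 growth increments

Specimen A: adjusted count: 304 − 11 + 6 = 299 growth increments.
A: 8.8 mm over 299 years gives 8.8 / 299 ≈ 0.029 mm/year.
B spans 13.6 / 0.029 = 468.97 years ≈ 469 growth increments.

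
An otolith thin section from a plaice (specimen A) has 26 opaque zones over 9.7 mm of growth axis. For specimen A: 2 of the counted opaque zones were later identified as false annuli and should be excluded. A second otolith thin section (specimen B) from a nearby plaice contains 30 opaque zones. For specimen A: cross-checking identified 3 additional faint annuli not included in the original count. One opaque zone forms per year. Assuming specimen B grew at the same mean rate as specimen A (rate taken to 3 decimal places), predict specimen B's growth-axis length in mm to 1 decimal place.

Specimen A: after corrections the count is 26 − 2 + 3 = 27 opaque zones.
A: 9.7 mm over 27 years gives 9.7 / 27 ≈ 0.359 mm per year.
For B, 0.359 mm/year × 30 years = 10.8 mm.

10.8 mm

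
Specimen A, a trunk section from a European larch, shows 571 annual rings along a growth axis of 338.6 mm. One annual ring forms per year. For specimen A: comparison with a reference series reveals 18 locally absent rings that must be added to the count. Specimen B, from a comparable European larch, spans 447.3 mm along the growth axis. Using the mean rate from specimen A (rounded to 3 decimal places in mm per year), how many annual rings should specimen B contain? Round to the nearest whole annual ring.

Specimen A: correcting the raw count gives 571 + 18 = 589 true annual rings.
A: 338.6 mm over 589 years gives 338.6 / 589 ≈ 0.575 mm/yr.
Specimen B: 447.3 mm / 0.575 mm per year = 777.91 years ≈ 778 annual rings.

778 annual rings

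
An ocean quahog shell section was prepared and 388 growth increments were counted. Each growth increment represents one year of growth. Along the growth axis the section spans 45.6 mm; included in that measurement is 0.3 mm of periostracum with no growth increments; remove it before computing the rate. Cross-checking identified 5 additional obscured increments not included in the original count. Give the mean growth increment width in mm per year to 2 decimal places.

0.12 mm per year

Correcting the raw count gives 388 + 5 = 393 true growth increments.
Net length = 45.6 − 0.3 = 45.3 mm.
45.3 mm over 393 years gives 45.3 / 393 ≈ 0.12 mm per year.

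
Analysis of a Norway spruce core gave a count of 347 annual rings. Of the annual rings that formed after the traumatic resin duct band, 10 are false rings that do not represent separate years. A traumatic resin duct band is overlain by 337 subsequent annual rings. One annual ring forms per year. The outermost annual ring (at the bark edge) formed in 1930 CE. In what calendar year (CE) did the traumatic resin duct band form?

There are 337 annual rings younger than the traumatic resin duct band.
Excluding 10 false annual rings: 337 − 10 = 327.
Counting back 327 years from 1930 CE places the traumatic resin duct band in 1930 − 327 = 1603 CE.

1603 CE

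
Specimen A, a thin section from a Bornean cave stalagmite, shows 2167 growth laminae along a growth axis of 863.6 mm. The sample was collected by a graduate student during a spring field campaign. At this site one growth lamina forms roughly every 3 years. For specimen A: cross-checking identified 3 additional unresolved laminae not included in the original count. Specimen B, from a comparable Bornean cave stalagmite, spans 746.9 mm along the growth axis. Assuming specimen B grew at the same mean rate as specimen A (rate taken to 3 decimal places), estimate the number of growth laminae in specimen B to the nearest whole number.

Specimen A: true growth lamina count = 2167 + 3 = 2170.
Specimen A: at 3 years per growth lamina, 2170 × 3 = 6510 years.
A: 863.6 mm over 6510 years gives 863.6 / 6510 ≈ 0.133 mm/year.
B spans 746.9 / 0.133 = 5615.79 years; at 3 years per growth lamina that is 5615.79 / 3 ≈ 1872 growth laminae.

1872 growth laminae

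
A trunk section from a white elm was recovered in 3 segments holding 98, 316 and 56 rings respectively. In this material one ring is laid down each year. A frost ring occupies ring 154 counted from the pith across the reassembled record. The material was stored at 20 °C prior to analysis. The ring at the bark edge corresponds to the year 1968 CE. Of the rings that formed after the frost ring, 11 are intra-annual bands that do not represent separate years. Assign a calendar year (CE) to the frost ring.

Total rings = 98 + 316 + 56 = 470.
The frost ring sits at ring 154 from the pith, so 470 − 154 = 316 rings formed after it.
Excluding 11 false rings: 316 − 11 = 305.
Counting back 305 years from 1968 CE places the frost ring in 1968 − 305 = 1663 CE.

1663 CE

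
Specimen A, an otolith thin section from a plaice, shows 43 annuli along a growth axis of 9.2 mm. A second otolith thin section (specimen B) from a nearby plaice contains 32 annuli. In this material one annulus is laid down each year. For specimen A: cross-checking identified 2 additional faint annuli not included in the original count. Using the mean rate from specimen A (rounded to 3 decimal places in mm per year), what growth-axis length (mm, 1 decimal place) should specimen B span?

Specimen A: adjusted count: 43 + 2 = 45 annuli.
A: Extension rate ≈ 9.2 / 45 = 0.204 mm/year.
Length of B = 0.204 × 32 = 6.5 mm.

6.5 mm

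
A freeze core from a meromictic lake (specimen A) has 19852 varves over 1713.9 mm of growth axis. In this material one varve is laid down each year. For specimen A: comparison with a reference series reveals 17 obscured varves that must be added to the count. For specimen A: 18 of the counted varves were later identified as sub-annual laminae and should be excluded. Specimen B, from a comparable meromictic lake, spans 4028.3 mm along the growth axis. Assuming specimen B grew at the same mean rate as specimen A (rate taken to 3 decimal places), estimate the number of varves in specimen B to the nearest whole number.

Specimen A: after corrections the count is 19852 − 18 + 17 = 19851 varves.
A: 1713.9 mm over 19851 years gives 1713.9 / 19851 ≈ 0.086 mm per year.
For B, 4028.3 / 0.086 = 46840.70 years ≈ 46841 varves.

46841 varves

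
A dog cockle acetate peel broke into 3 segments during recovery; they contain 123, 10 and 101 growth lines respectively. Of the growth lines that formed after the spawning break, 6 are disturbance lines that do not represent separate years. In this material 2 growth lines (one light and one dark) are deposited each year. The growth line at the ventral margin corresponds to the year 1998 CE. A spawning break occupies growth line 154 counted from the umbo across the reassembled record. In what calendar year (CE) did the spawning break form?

Total growth lines = 123 + 10 + 101 = 234.
Between growth line 154 and the ventral margin there are 234 − 154 = 80 growth lines.
Excluding 6 false growth lines: 80 − 6 = 74.
Dividing by 2 growth lines per year: 74 / 2 = 37 years.
Counting back 37 years from 1998 CE places the spawning break in 1998 − 37 = 1961 CE.

1961 CE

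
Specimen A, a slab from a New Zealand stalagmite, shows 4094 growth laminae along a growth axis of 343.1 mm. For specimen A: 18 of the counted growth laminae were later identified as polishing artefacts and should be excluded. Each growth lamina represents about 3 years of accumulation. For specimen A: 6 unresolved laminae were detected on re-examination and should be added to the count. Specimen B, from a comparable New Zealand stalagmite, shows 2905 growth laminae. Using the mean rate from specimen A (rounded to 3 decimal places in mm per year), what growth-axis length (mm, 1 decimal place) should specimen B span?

244.0 mm

Specimen A: adjusted count: 4094 − 18 + 6 = 4082 growth laminae.
Specimen A: at 3 years per growth lamina, 4082 × 3 = 12246 years.
A: Extension rate ≈ 343.1 / 12246 = 0.028 mm/year.
Specimen B: multiplying by 3 years per growth lamina: 2905 × 3 = 8715 years. For B, 0.028 mm/year × 8715 years = 244.0 mm.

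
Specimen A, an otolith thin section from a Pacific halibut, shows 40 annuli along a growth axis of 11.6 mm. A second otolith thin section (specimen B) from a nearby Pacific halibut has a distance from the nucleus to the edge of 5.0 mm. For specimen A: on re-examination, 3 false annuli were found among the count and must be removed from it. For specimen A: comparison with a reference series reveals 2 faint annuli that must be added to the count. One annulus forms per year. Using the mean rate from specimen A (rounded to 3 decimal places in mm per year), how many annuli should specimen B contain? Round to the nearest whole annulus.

17 annuli

Specimen A: correcting the raw count gives 40 − 3 + 2 = 39 true annuli.
A: Extension rate ≈ 11.6 / 39 = 0.297 mm/year.
For B, 5.0 / 0.297 = 16.84 years ≈ 17 annuli.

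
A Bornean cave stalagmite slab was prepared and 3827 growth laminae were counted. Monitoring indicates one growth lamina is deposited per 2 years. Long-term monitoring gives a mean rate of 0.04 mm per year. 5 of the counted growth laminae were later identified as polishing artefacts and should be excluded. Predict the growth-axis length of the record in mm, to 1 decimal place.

After corrections the count is 3827 − 5 = 3822 growth laminae.
At 2 years per growth lamina, 3822 × 2 = 7644 years.
7644 years at 0.04 mm/year gives 0.04 × 7644 = 305.8 mm.

305.8 mm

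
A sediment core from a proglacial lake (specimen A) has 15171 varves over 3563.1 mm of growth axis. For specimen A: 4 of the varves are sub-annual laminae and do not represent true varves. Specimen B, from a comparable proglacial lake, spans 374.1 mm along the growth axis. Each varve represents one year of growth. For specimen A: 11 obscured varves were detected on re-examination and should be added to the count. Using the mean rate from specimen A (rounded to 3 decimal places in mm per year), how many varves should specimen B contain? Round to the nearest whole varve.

Specimen A: correcting the raw count gives 15171 − 4 + 11 = 15178 true varves.
A: Extension rate ≈ 3563.1 / 15178 = 0.235 mm/yr.
Specimen B: 374.1 mm / 0.235 mm per year = 1591.91 years ≈ 1592 varves.

1592 varves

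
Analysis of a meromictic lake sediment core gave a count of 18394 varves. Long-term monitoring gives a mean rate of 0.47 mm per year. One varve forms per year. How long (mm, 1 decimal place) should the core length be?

8645.2 mm

The record spans 18394 years at 0.47 mm per year.
18394 years at 0.47 mm/year gives 0.47 × 18394 = 8645.2 mm.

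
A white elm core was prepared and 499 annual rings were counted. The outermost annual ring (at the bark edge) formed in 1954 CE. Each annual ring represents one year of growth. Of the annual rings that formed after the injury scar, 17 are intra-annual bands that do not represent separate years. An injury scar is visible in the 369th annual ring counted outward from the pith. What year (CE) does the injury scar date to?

The injury scar sits at annual ring 369 from the pith, so 499 − 369 = 130 annual rings formed after it.
130 − 17 false = 113 true annual rings after the injury scar.
1954 − 113 = 1841 CE.

1841 CE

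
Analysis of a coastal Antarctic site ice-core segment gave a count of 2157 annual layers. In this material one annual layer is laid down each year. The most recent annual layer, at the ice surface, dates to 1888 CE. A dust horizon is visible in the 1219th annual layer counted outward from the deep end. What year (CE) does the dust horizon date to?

The dust horizon sits at annual layer 1219 from the deep end, so 2157 − 1219 = 938 annual layers formed after it.
1888 − 938 = 950 CE.

950 CE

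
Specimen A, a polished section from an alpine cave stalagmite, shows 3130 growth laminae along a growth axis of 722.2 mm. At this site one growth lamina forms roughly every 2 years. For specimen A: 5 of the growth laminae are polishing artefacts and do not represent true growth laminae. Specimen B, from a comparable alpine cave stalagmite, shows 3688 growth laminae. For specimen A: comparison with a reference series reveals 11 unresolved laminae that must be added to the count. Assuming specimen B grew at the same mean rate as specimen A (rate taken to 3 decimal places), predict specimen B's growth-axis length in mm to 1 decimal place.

Specimen A: adjusted count: 3130 − 5 + 11 = 3136 growth laminae.
Specimen A: 3136 growth laminae at 2 years each span 3136 × 2 = 6272 years.
A: Extension rate ≈ 722.2 / 6272 = 0.115 mm per year.
Specimen B: at 2 years per growth lamina, 3688 × 2 = 7376 years. B's length ≈ 0.115 × 7376 = 848.2 mm.

848.2 mm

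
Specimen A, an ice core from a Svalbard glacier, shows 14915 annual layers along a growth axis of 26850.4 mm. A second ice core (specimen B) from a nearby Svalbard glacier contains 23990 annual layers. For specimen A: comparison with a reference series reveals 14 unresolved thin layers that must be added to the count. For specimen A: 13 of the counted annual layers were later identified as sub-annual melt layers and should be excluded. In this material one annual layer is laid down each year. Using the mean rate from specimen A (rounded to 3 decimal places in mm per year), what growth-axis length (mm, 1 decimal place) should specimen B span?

43182.0 mm

Specimen A: after corrections the count is 14915 − 13 + 14 = 14916 annual layers.
A: Mean rate = 26850.4 mm / 14916 years ≈ 1.800 mm/year.
For B, 1.800 mm/year × 23990 years = 43182.0 mm.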